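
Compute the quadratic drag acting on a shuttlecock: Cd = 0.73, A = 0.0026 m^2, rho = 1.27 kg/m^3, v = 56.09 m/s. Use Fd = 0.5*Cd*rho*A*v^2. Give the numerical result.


Fd = 0.5 * Cd * rho * A * v^2
Fd = 0.5 * 0.73 * 1.27 * 0.0026 * 56.09^2
v^2 = 3146.0881
Fd = 0.5 * 0.73 * 1.27 * 0.0026 * 3146.0881 = 3.7918 N

3.7918 N


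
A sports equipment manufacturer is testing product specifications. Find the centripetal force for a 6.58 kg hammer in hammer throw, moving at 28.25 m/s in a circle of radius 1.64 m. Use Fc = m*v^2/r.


Fc = m * v^2 / r
v^2 = 28.25^2 = 798.0625
Fc = 6.58 * 798.0625 / 1.64
Fc = 5251.2513 / 1.64 = 3201.9825 N

3201.9825 N


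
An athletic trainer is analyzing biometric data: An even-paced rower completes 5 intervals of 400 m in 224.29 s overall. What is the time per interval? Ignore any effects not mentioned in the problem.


Split time = total_time / n_laps = 224.29 / 5
Split time = 44.858 s per lap

44.858 s


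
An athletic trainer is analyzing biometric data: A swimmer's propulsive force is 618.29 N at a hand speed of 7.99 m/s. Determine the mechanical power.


P = F * v
P = 618.29 * 7.99
P = 4940.1371 W

4940.1371 W


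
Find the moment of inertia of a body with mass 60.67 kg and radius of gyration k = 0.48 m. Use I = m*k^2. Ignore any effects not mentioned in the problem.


I = m * k^2
I = 60.67 * 0.48^2
I = 60.67 * 0.2304 = 13.9784 kg*m^2

13.9784 kg*m^2


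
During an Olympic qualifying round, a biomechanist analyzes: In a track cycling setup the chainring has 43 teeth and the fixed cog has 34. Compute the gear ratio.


GR = front_teeth / rear_teeth
GR = 43 / 34
GR = 1.2647

1.2647


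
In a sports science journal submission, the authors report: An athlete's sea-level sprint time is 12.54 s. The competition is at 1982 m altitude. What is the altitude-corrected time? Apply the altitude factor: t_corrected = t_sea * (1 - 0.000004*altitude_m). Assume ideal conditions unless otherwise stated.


Correction factor = 1 - 0.000004 * 1982 = 0.992072
t_corrected = t_sea * factor = 12.54 * 0.992072
t_corrected = 12.4406 s

12.4406 s


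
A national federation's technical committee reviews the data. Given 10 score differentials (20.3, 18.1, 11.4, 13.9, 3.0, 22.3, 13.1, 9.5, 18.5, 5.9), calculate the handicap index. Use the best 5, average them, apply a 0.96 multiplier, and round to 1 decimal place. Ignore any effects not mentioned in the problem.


All differentials: 20.3, 18.1, 11.4, 13.9, 3.0, 22.3, 13.1, 9.5, 18.5, 5.9
Sorted: 3.0, 5.9, 9.5, 11.4, 13.1, 13.9, 18.1, 18.5, 20.3, 22.3
Best 5: 3.0, 5.9, 9.5, 11.4, 13.1
Average of best = 42.9 / 5 = 8.58
Raw index = 8.58 * 0.96 = 8.2368
Handicap index = round(8.2368, 1) = 8.2

8.2


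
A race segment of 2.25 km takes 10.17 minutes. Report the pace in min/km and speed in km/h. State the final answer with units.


Pace = time / distance = 10.17 min / 2.25 km = 4.52 min/km
Speed = distance / time_in_hours = 2.25 / 0.1695 hr
Speed = 13.2743 km/h

4.52 min/km, 13.2743 km/h


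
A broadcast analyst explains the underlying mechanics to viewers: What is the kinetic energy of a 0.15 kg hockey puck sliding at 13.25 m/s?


KE = 0.5 * m * v^2
KE = 0.5 * 0.15 * 13.25^2
KE = 0.5 * 0.15 * 175.5625 = 13.1672 J

13.1672 J


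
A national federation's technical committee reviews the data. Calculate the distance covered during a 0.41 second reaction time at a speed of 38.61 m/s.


d = v * t
d = 38.61 * 0.41
d = 15.8301 m

15.8301 m


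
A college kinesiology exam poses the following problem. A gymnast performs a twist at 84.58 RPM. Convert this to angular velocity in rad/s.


omega = RPM * 2 * pi / 60
omega = 84.58 * 2 * 3.14159 / 60
omega = 531.4318 / 60 = 8.8572 rad/s

8.8572 rad/s


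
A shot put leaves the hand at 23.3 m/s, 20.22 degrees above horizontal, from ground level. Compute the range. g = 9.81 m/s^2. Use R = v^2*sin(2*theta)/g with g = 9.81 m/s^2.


R = v^2 * sin(2*theta) / g
Convert angle to radians: theta = 20.22 deg = 0.3529 rad
sin(2*theta) = sin(0.7058) = 0.6487
R = 23.3^2 * 0.6487 / 9.81
R = 542.89 * 0.6487 / 9.81 = 35.8967 m

35.8967 m


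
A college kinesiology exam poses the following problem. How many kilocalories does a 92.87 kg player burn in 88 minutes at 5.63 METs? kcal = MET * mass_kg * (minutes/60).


kcal = MET * mass * time_hr
Convert time: 88 min = 1.4667 hr
kcal = 5.63 * 92.87 * 1.4667
kcal = 766.8585 kcal

766.8585 kcal


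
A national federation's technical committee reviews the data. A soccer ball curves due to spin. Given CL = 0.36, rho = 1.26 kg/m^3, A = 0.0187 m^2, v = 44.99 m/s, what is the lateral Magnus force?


FM = 0.5 * CL * rho * A * v^2
FM = 0.5 * 0.36 * 1.26 * 0.0187 * 44.99^2
v^2 = 2024.1001
FM = 0.5 * 0.36 * 1.26 * 0.0187 * 2024.1001 = 8.5845 N

8.5845 N


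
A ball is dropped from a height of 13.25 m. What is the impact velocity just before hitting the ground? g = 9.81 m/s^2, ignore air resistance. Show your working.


v = sqrt(2 * g * h)
v = sqrt(2 * 9.81 * 13.25)
v = sqrt(259.965) = 16.1234 m/s

16.1234 m/s


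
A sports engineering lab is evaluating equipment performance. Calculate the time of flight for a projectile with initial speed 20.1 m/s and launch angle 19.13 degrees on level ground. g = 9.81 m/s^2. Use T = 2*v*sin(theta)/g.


T = 2*v*sin(theta)/g
sin(theta) = sin(19.13 deg) = 0.3277
T = 2*20.1*0.3277 / 9.81
T = 13.174 / 9.81 = 1.3429 s

1.3429 s


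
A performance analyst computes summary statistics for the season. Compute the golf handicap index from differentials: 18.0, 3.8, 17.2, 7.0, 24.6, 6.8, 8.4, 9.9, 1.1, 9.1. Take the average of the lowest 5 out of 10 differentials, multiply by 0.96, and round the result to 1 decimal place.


All differentials: 18.0, 3.8, 17.2, 7.0, 24.6, 6.8, 8.4, 9.9, 1.1, 9.1
Sorted: 1.1, 3.8, 6.8, 7.0, 8.4, 9.1, 9.9, 17.2, 18.0, 24.6
Best 5: 1.1, 3.8, 6.8, 7.0, 8.4
Average of best = 27.1 / 5 = 5.42
Raw index = 5.42 * 0.96 = 5.2032
Handicap index = round(5.2032, 1) = 5.2

5.2


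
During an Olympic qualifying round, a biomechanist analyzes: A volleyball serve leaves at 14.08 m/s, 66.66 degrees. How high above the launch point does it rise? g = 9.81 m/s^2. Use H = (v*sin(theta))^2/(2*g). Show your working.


H = (v*sin(theta))^2 / (2*g)
vy = v*sin(theta) = 14.08 * sin(66.66 deg) = 12.9278 m/s
H = vy^2 / (2*g) = 167.1289 / (2*9.81)
H = 167.1289 / 19.62 = 8.5183 m

8.5183 m


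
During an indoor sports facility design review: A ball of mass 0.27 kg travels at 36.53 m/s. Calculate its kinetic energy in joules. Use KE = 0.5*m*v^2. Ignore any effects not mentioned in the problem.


KE = 0.5 * m * v^2
KE = 0.5 * 0.27 * 36.53^2
KE = 0.5 * 0.27 * 1334.4409 = 180.1495 J

180.1495 J


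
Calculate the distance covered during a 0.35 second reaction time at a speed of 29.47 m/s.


d = v * t
d = 29.47 * 0.35
d = 10.3145 m

10.3145 m


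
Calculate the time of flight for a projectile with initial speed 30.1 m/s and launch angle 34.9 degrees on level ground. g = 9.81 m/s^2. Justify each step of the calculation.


T = 2*v*sin(theta)/g
sin(theta) = sin(34.9 deg) = 0.5721
T = 2*30.1*0.5721 / 9.81
T = 34.4432 / 9.81 = 3.511 s

3.511 s


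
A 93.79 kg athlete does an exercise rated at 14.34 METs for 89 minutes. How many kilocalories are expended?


kcal = MET * mass * time_hr
Convert time: 89 min = 1.4833 hr
kcal = 14.34 * 93.79 * 1.4833
kcal = 1995.0071 kcal

1995.0071 kcal


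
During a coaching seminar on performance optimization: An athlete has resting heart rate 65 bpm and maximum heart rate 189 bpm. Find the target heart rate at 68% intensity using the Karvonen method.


Target = HRrest + pct*(HRmax - HRrest)
Heart rate reserve = HRmax - HRrest = 189 - 65 = 124 bpm
Fraction = 68% = 0.68
Target = 65 + 0.68 * 124
Target = 65 + 84.32 = 149.32 bpm

149.32 bpm


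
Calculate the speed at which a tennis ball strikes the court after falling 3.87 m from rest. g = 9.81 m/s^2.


v = sqrt(2 * g * h)
v = sqrt(2 * 9.81 * 3.87)
v = sqrt(75.9294) = 8.7137 m/s

8.7137 m/s


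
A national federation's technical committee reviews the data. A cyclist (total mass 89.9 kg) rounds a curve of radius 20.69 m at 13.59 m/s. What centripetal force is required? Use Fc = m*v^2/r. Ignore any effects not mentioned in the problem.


Fc = m * v^2 / r
v^2 = 13.59^2 = 184.6881
Fc = 89.9 * 184.6881 / 20.69
Fc = 16603.4602 / 20.69 = 802.4872 N

802.4872 N


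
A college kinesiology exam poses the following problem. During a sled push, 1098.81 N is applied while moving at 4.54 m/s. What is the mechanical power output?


P = F * v
P = 1098.81 * 4.54
P = 4988.5974 W

4988.5974 W


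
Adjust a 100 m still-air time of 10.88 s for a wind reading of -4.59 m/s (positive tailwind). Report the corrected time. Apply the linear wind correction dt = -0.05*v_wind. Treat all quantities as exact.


dt = -0.05 * v_wind = -0.05 * -4.59 = 0.2295 s
t_corrected = t_still + dt = 10.88 + (0.2295)
t_corrected = 11.1095 s

11.1095 s


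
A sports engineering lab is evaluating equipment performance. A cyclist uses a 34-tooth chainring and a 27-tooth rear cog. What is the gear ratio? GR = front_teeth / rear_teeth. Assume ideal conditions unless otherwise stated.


GR = front_teeth / rear_teeth
GR = 34 / 27
GR = 1.2593

1.2593


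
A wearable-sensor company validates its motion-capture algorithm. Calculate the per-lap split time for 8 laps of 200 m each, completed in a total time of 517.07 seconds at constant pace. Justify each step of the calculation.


Split time = total_time / n_laps = 517.07 / 8
Split time = 64.6338 s per lap

64.6338 s


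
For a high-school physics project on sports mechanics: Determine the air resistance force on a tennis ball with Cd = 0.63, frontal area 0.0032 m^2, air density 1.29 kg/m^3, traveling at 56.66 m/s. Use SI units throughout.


Fd = 0.5 * Cd * rho * A * v^2
Fd = 0.5 * 0.63 * 1.29 * 0.0032 * 56.66^2
v^2 = 3210.3556
Fd = 0.5 * 0.63 * 1.29 * 0.0032 * 3210.3556 = 4.1745 N

4.1745 N


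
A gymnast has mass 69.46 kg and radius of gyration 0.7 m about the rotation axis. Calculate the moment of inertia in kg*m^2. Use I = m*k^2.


I = m * k^2
I = 69.46 * 0.7^2
I = 69.46 * 0.49 = 34.0354 kg*m^2

34.0354 kg*m^2


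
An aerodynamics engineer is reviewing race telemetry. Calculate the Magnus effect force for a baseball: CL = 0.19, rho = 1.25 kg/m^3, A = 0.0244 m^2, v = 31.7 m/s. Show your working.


FM = 0.5 * CL * rho * A * v^2
FM = 0.5 * 0.19 * 1.25 * 0.0244 * 31.7^2
v^2 = 1004.89
FM = 0.5 * 0.19 * 1.25 * 0.0244 * 1004.89 = 2.9117 N

2.9117 N


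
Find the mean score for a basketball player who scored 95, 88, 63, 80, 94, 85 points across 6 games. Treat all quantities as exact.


Average = sum / n
Sum = 505
Average = 505 / 6 = 84.1667

84.1667


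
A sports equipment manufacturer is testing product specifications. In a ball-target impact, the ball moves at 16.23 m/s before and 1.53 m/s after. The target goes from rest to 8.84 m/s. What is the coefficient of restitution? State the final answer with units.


e = (v2_after - v1_after) / (v1_before - v2_before)
Numerator = 8.84 - 1.53 = 7.31
Denominator = 16.23 - 0 = 16.23
e = 7.31 / 16.23 = 0.4504

0.4504


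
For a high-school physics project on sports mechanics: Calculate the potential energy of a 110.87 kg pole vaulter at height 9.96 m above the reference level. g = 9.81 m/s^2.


PE = m * g * h
PE = 110.87 * 9.81 * 9.96
PE = 1087.6347 * 9.96 = 10832.8416 J

10832.8416 J


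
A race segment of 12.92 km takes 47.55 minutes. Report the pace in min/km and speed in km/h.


Pace = time / distance = 47.55 min / 12.92 km = 3.6803 min/km
Speed = distance / time_in_hours = 12.92 / 0.7925 hr
Speed = 16.3028 km/h

3.6803 min/km, 16.3028 km/h


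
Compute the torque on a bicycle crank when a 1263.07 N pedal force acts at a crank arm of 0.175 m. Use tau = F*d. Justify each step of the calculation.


tau = F * d
tau = 1263.07 * 0.175
tau = 221.0372 N*m

221.0372 N*m


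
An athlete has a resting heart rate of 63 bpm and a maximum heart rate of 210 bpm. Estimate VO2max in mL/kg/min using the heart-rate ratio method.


VO2max = 15.3 * HRmax / HRrest
VO2max = 15.3 * 210 / 63
VO2max = 3213 / 63 = 51 mL/kg/min

51 mL/kg/min


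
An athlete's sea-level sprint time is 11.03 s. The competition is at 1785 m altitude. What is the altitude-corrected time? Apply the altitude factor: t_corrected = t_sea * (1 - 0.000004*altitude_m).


Correction factor = 1 - 0.000004 * 1785 = 0.99286
t_corrected = t_sea * factor = 11.03 * 0.99286
t_corrected = 10.9512 s

10.9512 s


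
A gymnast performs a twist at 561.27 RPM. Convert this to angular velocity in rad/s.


omega = RPM * 2 * pi / 60
omega = 561.27 * 2 * 3.14159 / 60
omega = 3526.5634 / 60 = 58.7761 rad/s

58.7761 rad/s


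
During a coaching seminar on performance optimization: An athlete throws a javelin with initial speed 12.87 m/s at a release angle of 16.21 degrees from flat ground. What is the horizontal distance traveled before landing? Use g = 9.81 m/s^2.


R = v^2 * sin(2*theta) / g
Convert angle to radians: theta = 16.21 deg = 0.2829 rad
sin(2*theta) = sin(0.5658) = 0.5361
R = 12.87^2 * 0.5361 / 9.81
R = 165.6369 * 0.5361 / 9.81 = 9.0521 m

9.0521 m


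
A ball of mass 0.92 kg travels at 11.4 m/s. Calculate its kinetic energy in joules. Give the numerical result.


KE = 0.5 * m * v^2
KE = 0.5 * 0.92 * 11.4^2
KE = 0.5 * 0.92 * 129.96 = 59.7816 J

59.7816 J


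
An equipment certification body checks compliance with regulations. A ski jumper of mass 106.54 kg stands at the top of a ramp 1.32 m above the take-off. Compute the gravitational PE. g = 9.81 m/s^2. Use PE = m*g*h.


PE = m * g * h
PE = 106.54 * 9.81 * 1.32
PE = 1045.1574 * 1.32 = 1379.6078 J

1379.6078 J


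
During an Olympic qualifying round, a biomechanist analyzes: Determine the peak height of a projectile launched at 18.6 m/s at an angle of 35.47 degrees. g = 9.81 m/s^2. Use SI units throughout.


H = (v*sin(theta))^2 / (2*g)
vy = v*sin(theta) = 18.6 * sin(35.47 deg) = 10.7931 m/s
H = vy^2 / (2*g) = 116.492 / (2*9.81)
H = 116.492 / 19.62 = 5.9374 m

5.9374 m


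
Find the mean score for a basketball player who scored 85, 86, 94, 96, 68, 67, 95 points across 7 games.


Average = sum / n
Sum = 591
Average = 591 / 7 = 84.4286

84.4286


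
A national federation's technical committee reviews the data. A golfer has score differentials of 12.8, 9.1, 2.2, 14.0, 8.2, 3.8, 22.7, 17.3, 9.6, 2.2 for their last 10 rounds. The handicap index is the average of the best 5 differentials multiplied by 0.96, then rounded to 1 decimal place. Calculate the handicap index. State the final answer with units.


All differentials: 12.8, 9.1, 2.2, 14.0, 8.2, 3.8, 22.7, 17.3, 9.6, 2.2
Sorted: 2.2, 2.2, 3.8, 8.2, 9.1, 9.6, 12.8, 14.0, 17.3, 22.7
Best 5: 2.2, 2.2, 3.8, 8.2, 9.1
Average of best = 25.5 / 5 = 5.1
Raw index = 5.1 * 0.96 = 4.896
Handicap index = round(4.896, 1) = 4.9

4.9


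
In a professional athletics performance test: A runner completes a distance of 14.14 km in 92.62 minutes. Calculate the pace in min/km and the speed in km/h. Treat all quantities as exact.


Pace = time / distance = 92.62 min / 14.14 km = 6.5502 min/km
Speed = distance / time_in_hours = 14.14 / 1.5437 hr
Speed = 9.16 km/h

6.5502 min/km, 9.16 km/h


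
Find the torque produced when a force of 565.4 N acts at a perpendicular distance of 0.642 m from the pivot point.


tau = F * d
tau = 565.4 * 0.642
tau = 362.9868 N*m

362.9868 N*m


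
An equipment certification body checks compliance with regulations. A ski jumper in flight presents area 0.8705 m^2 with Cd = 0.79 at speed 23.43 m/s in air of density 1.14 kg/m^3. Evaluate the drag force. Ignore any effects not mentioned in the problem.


Fd = 0.5 * Cd * rho * A * v^2
Fd = 0.5 * 0.79 * 1.14 * 0.8705 * 23.43^2
v^2 = 548.9649
Fd = 0.5 * 0.79 * 1.14 * 0.8705 * 548.9649 = 215.1866 N

215.1866 N


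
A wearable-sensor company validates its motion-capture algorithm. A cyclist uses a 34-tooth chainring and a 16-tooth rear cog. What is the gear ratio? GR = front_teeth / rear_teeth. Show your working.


GR = front_teeth / rear_teeth
GR = 34 / 16
GR = 2.125

2.125


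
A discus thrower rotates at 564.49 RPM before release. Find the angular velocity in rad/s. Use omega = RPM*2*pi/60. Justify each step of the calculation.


omega = RPM * 2 * pi / 60
omega = 564.49 * 2 * 3.14159 / 60
omega = 3546.7953 / 60 = 59.1133 rad/s

59.1133 rad/s


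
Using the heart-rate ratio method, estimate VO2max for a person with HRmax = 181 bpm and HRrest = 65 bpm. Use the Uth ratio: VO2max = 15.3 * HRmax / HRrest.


VO2max = 15.3 * HRmax / HRrest
VO2max = 15.3 * 181 / 65
VO2max = 2769.3 / 65 = 42.6046 mL/kg/min

42.6046 mL/kg/min


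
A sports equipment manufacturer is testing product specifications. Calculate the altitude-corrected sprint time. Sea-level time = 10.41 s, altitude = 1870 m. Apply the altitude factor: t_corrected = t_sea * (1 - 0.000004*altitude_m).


Correction factor = 1 - 0.000004 * 1870 = 0.99252
t_corrected = t_sea * factor = 10.41 * 0.99252
t_corrected = 10.3321 s

10.3321 s


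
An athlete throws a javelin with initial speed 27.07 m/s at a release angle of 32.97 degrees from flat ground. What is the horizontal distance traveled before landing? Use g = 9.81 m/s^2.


R = v^2 * sin(2*theta) / g
Convert angle to radians: theta = 32.97 deg = 0.5754 rad
sin(2*theta) = sin(1.1509) = 0.9131
R = 27.07^2 * 0.9131 / 9.81
R = 732.7849 * 0.9131 / 9.81 = 68.2079 m

68.2079 m


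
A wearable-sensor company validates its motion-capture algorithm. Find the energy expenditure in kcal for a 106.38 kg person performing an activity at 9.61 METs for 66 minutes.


kcal = MET * mass * time_hr
Convert time: 66 min = 1.1 hr
kcal = 9.61 * 106.38 * 1.1
kcal = 1124.543 kcal

1124.543 kcal


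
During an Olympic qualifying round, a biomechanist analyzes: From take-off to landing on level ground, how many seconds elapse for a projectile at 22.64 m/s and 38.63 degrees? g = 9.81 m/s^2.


T = 2*v*sin(theta)/g
sin(theta) = sin(38.63 deg) = 0.6243
T = 2*22.64*0.6243 / 9.81
T = 28.2678 / 9.81 = 2.8815 s

2.8815 s


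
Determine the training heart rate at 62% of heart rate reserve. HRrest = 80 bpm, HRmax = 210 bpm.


Target = HRrest + pct*(HRmax - HRrest)
Heart rate reserve = HRmax - HRrest = 210 - 80 = 130 bpm
Fraction = 62% = 0.62
Target = 80 + 0.62 * 130
Target = 80 + 80.6 = 160.6 bpm

160.6 bpm


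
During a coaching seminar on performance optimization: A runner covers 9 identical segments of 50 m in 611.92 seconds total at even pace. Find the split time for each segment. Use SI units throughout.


Split time = total_time / n_laps = 611.92 / 9
Split time = 67.9911 s per lap

67.9911 s


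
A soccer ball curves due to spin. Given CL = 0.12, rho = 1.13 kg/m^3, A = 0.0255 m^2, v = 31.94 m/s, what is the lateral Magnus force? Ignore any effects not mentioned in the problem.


FM = 0.5 * CL * rho * A * v^2
FM = 0.5 * 0.12 * 1.13 * 0.0255 * 31.94^2
v^2 = 1020.1636
FM = 0.5 * 0.12 * 1.13 * 0.0255 * 1020.1636 = 1.7638 N

1.7638 N


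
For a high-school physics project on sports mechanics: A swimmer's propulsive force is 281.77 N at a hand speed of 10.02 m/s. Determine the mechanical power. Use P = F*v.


P = F * v
P = 281.77 * 10.02
P = 2823.3354 W

2823.3354 W


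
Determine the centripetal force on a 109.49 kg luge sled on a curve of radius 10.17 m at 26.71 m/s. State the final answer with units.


Fc = m * v^2 / r
v^2 = 26.71^2 = 713.4241
Fc = 109.49 * 713.4241 / 10.17
Fc = 78112.8047 / 10.17 = 7680.7084 N

7680.7084 N


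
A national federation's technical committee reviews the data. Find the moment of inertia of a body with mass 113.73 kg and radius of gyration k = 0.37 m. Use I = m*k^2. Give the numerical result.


I = m * k^2
I = 113.73 * 0.37^2
I = 113.73 * 0.1369 = 15.5696 kg*m^2

15.5696 kg*m^2


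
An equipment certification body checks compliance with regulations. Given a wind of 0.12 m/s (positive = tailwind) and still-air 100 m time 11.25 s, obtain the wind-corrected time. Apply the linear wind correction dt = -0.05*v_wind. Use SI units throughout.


dt = -0.05 * v_wind = -0.05 * 0.12 = -0.006 s
t_corrected = t_still + dt = 11.25 + (-0.006)
t_corrected = 11.244 s

11.244 s


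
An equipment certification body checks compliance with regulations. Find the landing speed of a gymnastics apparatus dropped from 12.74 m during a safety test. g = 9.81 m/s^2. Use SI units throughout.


v = sqrt(2 * g * h)
v = sqrt(2 * 9.81 * 12.74)
v = sqrt(249.9588) = 15.8101 m/s

15.8101 m/s


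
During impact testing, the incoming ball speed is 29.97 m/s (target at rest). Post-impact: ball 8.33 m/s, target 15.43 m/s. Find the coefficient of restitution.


e = (v2_after - v1_after) / (v1_before - v2_before)
Numerator = 15.43 - 8.33 = 7.1
Denominator = 29.97 - 0 = 29.97
e = 7.1 / 29.97 = 0.2369

0.2369


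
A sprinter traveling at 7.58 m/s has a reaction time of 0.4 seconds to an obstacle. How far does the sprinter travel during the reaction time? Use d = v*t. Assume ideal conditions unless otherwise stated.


d = v * t
d = 7.58 * 0.4
d = 3.032 m

3.032 m


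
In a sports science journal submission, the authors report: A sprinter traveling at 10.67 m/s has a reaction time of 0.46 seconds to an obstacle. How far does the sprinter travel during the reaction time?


d = v * t
d = 10.67 * 0.46
d = 4.9082 m

4.9082 m


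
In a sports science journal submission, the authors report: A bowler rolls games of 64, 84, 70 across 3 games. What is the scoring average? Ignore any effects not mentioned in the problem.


Average = sum / n
Sum = 218
Average = 218 / 3 = 72.6667

72.6667


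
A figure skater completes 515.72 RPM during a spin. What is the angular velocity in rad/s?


omega = RPM * 2 * pi / 60
omega = 515.72 * 2 * 3.14159 / 60
omega = 3240.3643 / 60 = 54.0061 rad/s

54.0061 rad/s


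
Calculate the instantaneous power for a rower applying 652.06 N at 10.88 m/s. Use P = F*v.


P = F * v
P = 652.06 * 10.88
P = 7094.4128 W

7094.4128 W


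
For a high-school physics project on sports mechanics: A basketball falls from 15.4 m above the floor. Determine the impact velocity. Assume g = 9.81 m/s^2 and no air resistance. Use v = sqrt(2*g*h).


v = sqrt(2 * g * h)
v = sqrt(2 * 9.81 * 15.4)
v = sqrt(302.148) = 17.3824 m/s

17.3824 m/s


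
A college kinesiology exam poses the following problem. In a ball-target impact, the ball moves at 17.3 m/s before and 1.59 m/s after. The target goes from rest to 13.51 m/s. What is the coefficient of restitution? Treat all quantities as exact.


e = (v2_after - v1_after) / (v1_before - v2_before)
Numerator = 13.51 - 1.59 = 11.92
Denominator = 17.3 - 0 = 17.3
e = 11.92 / 17.3 = 0.689

0.689


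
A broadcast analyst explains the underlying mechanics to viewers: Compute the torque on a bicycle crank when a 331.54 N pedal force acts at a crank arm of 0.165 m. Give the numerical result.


tau = F * d
tau = 331.54 * 0.165
tau = 54.7041 N*m

54.7041 N*m


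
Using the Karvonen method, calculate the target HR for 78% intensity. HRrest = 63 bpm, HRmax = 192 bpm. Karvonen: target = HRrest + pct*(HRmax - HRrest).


Target = HRrest + pct*(HRmax - HRrest)
Heart rate reserve = HRmax - HRrest = 192 - 63 = 129 bpm
Fraction = 78% = 0.78
Target = 63 + 0.78 * 129
Target = 63 + 100.62 = 163.62 bpm

163.62 bpm


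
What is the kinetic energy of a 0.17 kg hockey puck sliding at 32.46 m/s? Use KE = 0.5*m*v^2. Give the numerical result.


KE = 0.5 * m * v^2
KE = 0.5 * 0.17 * 32.46^2
KE = 0.5 * 0.17 * 1053.6516 = 89.5604 J

89.5604 J


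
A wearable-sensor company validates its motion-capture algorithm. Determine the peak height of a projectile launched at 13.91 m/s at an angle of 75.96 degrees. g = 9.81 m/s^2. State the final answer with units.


H = (v*sin(theta))^2 / (2*g)
vy = v*sin(theta) = 13.91 * sin(75.96 deg) = 13.4945 m/s
H = vy^2 / (2*g) = 182.1005 / (2*9.81)
H = 182.1005 / 19.62 = 9.2814 m

9.2814 m


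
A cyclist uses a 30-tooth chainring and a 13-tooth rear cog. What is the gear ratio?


GR = front_teeth / rear_teeth
GR = 30 / 13
GR = 2.3077

2.3077


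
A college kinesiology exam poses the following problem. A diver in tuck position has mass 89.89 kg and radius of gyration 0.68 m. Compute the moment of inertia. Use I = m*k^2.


I = m * k^2
I = 89.89 * 0.68^2
I = 89.89 * 0.4624 = 41.5651 kg*m^2

41.5651 kg*m^2


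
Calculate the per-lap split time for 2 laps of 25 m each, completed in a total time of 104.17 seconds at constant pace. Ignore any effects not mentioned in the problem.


Split time = total_time / n_laps = 104.17 / 2
Split time = 52.085 s per lap

52.085 s


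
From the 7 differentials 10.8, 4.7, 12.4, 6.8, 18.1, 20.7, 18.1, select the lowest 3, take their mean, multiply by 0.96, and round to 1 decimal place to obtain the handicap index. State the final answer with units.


All differentials: 10.8, 4.7, 12.4, 6.8, 18.1, 20.7, 18.1
Sorted: 4.7, 6.8, 10.8, 12.4, 18.1, 18.1, 20.7
Best 3: 4.7, 6.8, 10.8
Average of best = 22.3 / 3 = 7.4333
Raw index = 7.4333 * 0.96 = 7.136
Handicap index = round(7.136, 1) = 7.1

7.1


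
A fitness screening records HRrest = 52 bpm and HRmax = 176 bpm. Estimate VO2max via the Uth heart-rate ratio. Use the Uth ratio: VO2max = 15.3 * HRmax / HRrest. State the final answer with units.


VO2max = 15.3 * HRmax / HRrest
VO2max = 15.3 * 176 / 52
VO2max = 2692.8 / 52 = 51.7846 mL/kg/min

51.7846 mL/kg/min


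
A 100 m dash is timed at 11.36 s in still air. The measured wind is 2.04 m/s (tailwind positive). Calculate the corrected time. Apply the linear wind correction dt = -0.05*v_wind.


dt = -0.05 * v_wind = -0.05 * 2.04 = -0.102 s
t_corrected = t_still + dt = 11.36 + (-0.102)
t_corrected = 11.258 s

11.258 s


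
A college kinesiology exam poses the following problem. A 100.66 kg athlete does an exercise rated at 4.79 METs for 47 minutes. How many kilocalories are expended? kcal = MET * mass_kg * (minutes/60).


kcal = MET * mass * time_hr
Convert time: 47 min = 0.7833 hr
kcal = 4.79 * 100.66 * 0.7833
kcal = 377.6931 kcal

377.6931 kcal


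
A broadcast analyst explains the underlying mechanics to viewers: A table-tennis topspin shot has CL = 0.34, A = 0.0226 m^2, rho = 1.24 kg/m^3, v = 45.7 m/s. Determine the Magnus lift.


FM = 0.5 * CL * rho * A * v^2
FM = 0.5 * 0.34 * 1.24 * 0.0226 * 45.7^2
v^2 = 2088.49
FM = 0.5 * 0.34 * 1.24 * 0.0226 * 2088.49 = 9.9497 N

9.9497 N


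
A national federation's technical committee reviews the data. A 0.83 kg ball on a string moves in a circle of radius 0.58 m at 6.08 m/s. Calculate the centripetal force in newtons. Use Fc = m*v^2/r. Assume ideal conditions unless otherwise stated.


Fc = m * v^2 / r
v^2 = 6.08^2 = 36.9664
Fc = 0.83 * 36.9664 / 0.58
Fc = 30.6821 / 0.58 = 52.9002 N

52.9002 N


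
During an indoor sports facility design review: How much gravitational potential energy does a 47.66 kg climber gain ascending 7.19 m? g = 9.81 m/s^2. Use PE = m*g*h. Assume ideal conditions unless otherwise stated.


PE = m * g * h
PE = 47.66 * 9.81 * 7.19
PE = 467.5446 * 7.19 = 3361.6457 J

3361.6457 J


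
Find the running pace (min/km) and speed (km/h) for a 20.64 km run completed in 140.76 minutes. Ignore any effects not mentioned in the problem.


Pace = time / distance = 140.76 min / 20.64 km = 6.8198 min/km
Speed = distance / time_in_hours = 20.64 / 2.346 hr
Speed = 8.798 km/h

6.8198 min/km, 8.798 km/h


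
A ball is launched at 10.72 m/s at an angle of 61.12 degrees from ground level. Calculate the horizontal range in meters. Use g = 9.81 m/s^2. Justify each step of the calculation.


R = v^2 * sin(2*theta) / g
Convert angle to radians: theta = 61.12 deg = 1.0667 rad
sin(2*theta) = sin(2.1335) = 0.8458
R = 10.72^2 * 0.8458 / 9.81
R = 114.9184 * 0.8458 / 9.81 = 9.9083 m

9.9083 m


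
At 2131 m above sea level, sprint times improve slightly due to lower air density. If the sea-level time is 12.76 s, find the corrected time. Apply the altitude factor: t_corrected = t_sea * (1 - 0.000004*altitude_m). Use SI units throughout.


Correction factor = 1 - 0.000004 * 2131 = 0.991476
t_corrected = t_sea * factor = 12.76 * 0.991476
t_corrected = 12.6512 s

12.6512 s


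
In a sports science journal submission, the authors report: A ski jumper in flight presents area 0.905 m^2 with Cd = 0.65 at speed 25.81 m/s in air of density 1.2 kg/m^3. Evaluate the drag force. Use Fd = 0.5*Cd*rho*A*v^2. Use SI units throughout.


Fd = 0.5 * Cd * rho * A * v^2
Fd = 0.5 * 0.65 * 1.2 * 0.905 * 25.81^2
v^2 = 666.1561
Fd = 0.5 * 0.65 * 1.2 * 0.905 * 666.1561 = 235.1198 N

235.1198 N


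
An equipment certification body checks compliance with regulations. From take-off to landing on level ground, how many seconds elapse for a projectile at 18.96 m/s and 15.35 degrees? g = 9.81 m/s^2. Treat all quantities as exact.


T = 2*v*sin(theta)/g
sin(theta) = sin(15.35 deg) = 0.2647
T = 2*18.96*0.2647 / 9.81
T = 10.038 / 9.81 = 1.0232 s

1.0232 s


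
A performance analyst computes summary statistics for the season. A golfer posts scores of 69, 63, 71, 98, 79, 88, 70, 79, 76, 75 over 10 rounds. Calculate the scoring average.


Average = sum / n
Sum = 768
Average = 768 / 10 = 76.8

76.8


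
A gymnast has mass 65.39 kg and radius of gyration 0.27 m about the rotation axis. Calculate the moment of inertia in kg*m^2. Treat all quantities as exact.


I = m * k^2
I = 65.39 * 0.27^2
I = 65.39 * 0.0729 = 4.7669 kg*m^2

4.7669 kg*m^2


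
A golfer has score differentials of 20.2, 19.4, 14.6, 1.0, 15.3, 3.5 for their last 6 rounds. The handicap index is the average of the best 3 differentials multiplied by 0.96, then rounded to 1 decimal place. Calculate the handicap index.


All differentials: 20.2, 19.4, 14.6, 1.0, 15.3, 3.5
Sorted: 1.0, 3.5, 14.6, 15.3, 19.4, 20.2
Best 3: 1.0, 3.5, 14.6
Average of best = 19.1 / 3 = 6.3667
Raw index = 6.3667 * 0.96 = 6.112
Handicap index = round(6.112, 1) = 6.1

6.1


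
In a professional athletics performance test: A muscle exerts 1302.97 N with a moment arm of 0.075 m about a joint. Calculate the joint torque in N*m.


tau = F * d
tau = 1302.97 * 0.075
tau = 97.7228 N*m

97.7228 N*m


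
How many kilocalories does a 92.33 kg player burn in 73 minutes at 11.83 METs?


kcal = MET * mass * time_hr
Convert time: 73 min = 1.2167 hr
kcal = 11.83 * 92.33 * 1.2167
kcal = 1328.9211 kcal

1328.9211 kcal


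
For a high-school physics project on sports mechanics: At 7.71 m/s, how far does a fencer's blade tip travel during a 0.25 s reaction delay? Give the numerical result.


d = v * t
d = 7.71 * 0.25
d = 1.9275 m

1.9275 m


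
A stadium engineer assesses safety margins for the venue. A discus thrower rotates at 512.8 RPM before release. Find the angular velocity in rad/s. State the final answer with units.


omega = RPM * 2 * pi / 60
omega = 512.8 * 2 * 3.14159 / 60
omega = 3222.0174 / 60 = 53.7003 rad/s

53.7003 rad/s


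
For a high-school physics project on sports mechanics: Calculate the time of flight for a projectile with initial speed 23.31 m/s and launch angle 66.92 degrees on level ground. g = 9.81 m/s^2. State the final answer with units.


T = 2*v*sin(theta)/g
sin(theta) = sin(66.92 deg) = 0.92
T = 2*23.31*0.92 / 9.81
T = 42.8885 / 9.81 = 4.3719 s

4.3719 s


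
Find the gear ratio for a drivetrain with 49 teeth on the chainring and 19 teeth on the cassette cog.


GR = front_teeth / rear_teeth
GR = 49 / 19
GR = 2.5789

2.5789


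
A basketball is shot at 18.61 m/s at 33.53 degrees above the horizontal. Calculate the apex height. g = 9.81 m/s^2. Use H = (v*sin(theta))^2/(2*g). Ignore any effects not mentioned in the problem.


H = (v*sin(theta))^2 / (2*g)
vy = v*sin(theta) = 18.61 * sin(33.53 deg) = 10.2797 m/s
H = vy^2 / (2*g) = 105.6716 / (2*9.81)
H = 105.6716 / 19.62 = 5.3859 m

5.3859 m


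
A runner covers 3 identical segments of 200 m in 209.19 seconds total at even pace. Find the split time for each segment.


Split time = total_time / n_laps = 209.19 / 3
Split time = 69.73 s per lap

69.73 s


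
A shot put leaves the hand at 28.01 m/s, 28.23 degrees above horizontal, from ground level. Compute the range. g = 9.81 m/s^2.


R = v^2 * sin(2*theta) / g
Convert angle to radians: theta = 28.23 deg = 0.4927 rad
sin(2*theta) = sin(0.9854) = 0.8335
R = 28.01^2 * 0.8335 / 9.81
R = 784.5601 * 0.8335 / 9.81 = 66.6596 m

66.6596 m


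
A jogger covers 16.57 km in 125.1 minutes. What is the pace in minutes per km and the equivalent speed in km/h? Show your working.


Pace = time / distance = 125.1 min / 16.57 km = 7.5498 min/km
Speed = distance / time_in_hours = 16.57 / 2.085 hr
Speed = 7.9472 km/h

7.5498 min/km, 7.9472 km/h


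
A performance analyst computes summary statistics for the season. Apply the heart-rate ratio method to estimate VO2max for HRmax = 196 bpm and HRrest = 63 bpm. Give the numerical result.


VO2max = 15.3 * HRmax / HRrest
VO2max = 15.3 * 196 / 63
VO2max = 2998.8 / 63 = 47.6 mL/kg/min

47.6 mL/kg/min


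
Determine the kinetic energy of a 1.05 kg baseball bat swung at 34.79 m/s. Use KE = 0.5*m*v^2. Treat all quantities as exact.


KE = 0.5 * m * v^2
KE = 0.5 * 1.05 * 34.79^2
KE = 0.5 * 1.05 * 1210.3441 = 635.4307 J

635.4307 J


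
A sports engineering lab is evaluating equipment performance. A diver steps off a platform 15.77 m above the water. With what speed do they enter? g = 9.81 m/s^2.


v = sqrt(2 * g * h)
v = sqrt(2 * 9.81 * 15.77)
v = sqrt(309.4074) = 17.59 m/s

17.59 m/s


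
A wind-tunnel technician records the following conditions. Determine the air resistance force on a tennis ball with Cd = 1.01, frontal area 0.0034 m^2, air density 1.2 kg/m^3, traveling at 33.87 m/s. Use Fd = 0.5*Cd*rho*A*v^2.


Fd = 0.5 * Cd * rho * A * v^2
Fd = 0.5 * 1.01 * 1.2 * 0.0034 * 33.87^2
v^2 = 1147.1769
Fd = 0.5 * 1.01 * 1.2 * 0.0034 * 1147.1769 = 2.3636 N

2.3636 N


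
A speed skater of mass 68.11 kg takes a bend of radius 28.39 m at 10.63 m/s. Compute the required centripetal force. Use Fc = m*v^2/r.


Fc = m * v^2 / r
v^2 = 10.63^2 = 112.9969
Fc = 68.11 * 112.9969 / 28.39
Fc = 7696.2189 / 28.39 = 271.0891 N

271.0891 N


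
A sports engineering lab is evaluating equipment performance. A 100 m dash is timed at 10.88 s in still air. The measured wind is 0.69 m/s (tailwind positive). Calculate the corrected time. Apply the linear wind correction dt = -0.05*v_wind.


dt = -0.05 * v_wind = -0.05 * 0.69 = -0.0345 s
t_corrected = t_still + dt = 10.88 + (-0.0345)
t_corrected = 10.8455 s

10.8455 s


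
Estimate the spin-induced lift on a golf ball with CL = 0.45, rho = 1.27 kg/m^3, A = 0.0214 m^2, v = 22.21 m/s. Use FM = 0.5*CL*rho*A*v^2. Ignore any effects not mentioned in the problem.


FM = 0.5 * CL * rho * A * v^2
FM = 0.5 * 0.45 * 1.27 * 0.0214 * 22.21^2
v^2 = 493.2841
FM = 0.5 * 0.45 * 1.27 * 0.0214 * 493.2841 = 3.0165 N

3.0165 N


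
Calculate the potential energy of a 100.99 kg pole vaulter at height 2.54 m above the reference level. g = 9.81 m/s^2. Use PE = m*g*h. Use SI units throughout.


PE = m * g * h
PE = 100.99 * 9.81 * 2.54
PE = 990.7119 * 2.54 = 2516.4082 J

2516.4082 J


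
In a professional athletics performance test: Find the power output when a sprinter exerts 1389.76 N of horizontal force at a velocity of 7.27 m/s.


P = F * v
P = 1389.76 * 7.27
P = 10103.5552 W

10103.5552 W


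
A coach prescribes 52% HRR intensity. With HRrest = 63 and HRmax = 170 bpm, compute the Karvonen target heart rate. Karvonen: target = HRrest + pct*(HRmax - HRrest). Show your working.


Target = HRrest + pct*(HRmax - HRrest)
Heart rate reserve = HRmax - HRrest = 170 - 63 = 107 bpm
Fraction = 52% = 0.52
Target = 63 + 0.52 * 107
Target = 63 + 55.64 = 118.64 bpm

118.64 bpm


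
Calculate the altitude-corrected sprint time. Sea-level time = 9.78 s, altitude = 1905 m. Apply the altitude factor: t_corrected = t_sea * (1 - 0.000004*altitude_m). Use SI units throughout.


Correction factor = 1 - 0.000004 * 1905 = 0.99238
t_corrected = t_sea * factor = 9.78 * 0.99238
t_corrected = 9.7055 s

9.7055 s


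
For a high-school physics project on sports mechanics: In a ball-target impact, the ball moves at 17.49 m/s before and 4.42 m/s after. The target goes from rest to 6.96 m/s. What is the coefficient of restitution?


e = (v2_after - v1_after) / (v1_before - v2_before)
Numerator = 6.96 - 4.42 = 2.54
Denominator = 17.49 - 0 = 17.49
e = 2.54 / 17.49 = 0.1452

0.1452


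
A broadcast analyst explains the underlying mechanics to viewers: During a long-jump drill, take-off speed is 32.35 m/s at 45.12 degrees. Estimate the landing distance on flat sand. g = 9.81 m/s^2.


R = v^2 * sin(2*theta) / g
Convert angle to radians: theta = 45.12 deg = 0.7875 rad
sin(2*theta) = sin(1.575) = 1
R = 32.35^2 * 1 / 9.81
R = 1046.5225 * 1 / 9.81 = 106.6782 m

106.6782 m


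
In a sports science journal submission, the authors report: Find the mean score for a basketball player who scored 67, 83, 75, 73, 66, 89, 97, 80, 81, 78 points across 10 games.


Average = sum / n
Sum = 789
Average = 789 / 10 = 78.9

78.9


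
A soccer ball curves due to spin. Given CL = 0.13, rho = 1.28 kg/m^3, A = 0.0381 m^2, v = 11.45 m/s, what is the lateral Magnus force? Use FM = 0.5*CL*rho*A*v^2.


FM = 0.5 * CL * rho * A * v^2
FM = 0.5 * 0.13 * 1.28 * 0.0381 * 11.45^2
v^2 = 131.1025
FM = 0.5 * 0.13 * 1.28 * 0.0381 * 131.1025 = 0.4156 N

0.4156 N


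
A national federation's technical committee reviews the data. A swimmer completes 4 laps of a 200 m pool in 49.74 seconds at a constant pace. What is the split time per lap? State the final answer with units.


Split time = total_time / n_laps = 49.74 / 4
Split time = 12.435 s per lap

12.435 s


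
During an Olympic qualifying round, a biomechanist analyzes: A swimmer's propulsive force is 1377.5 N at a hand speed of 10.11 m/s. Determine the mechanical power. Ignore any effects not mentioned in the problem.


P = F * v
P = 1377.5 * 10.11
P = 13926.525 W

13926.525 W


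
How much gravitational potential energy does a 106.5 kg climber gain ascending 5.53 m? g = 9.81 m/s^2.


PE = m * g * h
PE = 106.5 * 9.81 * 5.53
PE = 1044.765 * 5.53 = 5777.5505 J

5777.5505 J


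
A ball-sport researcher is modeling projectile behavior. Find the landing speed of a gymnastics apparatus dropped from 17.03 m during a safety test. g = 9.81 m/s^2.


v = sqrt(2 * g * h)
v = sqrt(2 * 9.81 * 17.03)
v = sqrt(334.1286) = 18.2792 m/s

18.2792 m/s


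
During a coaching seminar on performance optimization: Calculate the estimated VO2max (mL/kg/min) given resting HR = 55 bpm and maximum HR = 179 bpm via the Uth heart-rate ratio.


VO2max = 15.3 * HRmax / HRrest
VO2max = 15.3 * 179 / 55
VO2max = 2738.7 / 55 = 49.7945 mL/kg/min

49.7945 mL/kg/min


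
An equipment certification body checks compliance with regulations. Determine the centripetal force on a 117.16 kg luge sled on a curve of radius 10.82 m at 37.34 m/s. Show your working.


Fc = m * v^2 / r
v^2 = 37.34^2 = 1394.2756
Fc = 117.16 * 1394.2756 / 10.82
Fc = 163353.3293 / 10.82 = 15097.3502 N

15097.3502 N


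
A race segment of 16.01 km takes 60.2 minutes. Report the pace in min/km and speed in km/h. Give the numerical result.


Pace = time / distance = 60.2 min / 16.01 km = 3.7601 min/km
Speed = distance / time_in_hours = 16.01 / 1.0033 hr
Speed = 15.9568 km/h

3.7601 min/km, 15.9568 km/h


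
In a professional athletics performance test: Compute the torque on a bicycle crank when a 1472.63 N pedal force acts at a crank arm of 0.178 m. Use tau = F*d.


tau = F * d
tau = 1472.63 * 0.178
tau = 262.1281 N*m

262.1281 N*m


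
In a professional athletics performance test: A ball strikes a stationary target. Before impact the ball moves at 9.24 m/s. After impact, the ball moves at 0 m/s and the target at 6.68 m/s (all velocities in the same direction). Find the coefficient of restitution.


e = (v2_after - v1_after) / (v1_before - v2_before)
Numerator = 6.68 - 0 = 6.68
Denominator = 9.24 - 0 = 9.24
e = 6.68 / 9.24 = 0.7229

0.7229
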